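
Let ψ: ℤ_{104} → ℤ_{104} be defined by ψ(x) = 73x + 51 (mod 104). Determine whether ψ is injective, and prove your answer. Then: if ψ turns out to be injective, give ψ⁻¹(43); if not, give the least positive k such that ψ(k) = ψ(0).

By definition, injectivity means: for all x_1, x_2 in the domain, ψ(x_1) = ψ(x_2) implies x_1 = x_2.
Suppose ψ(x_1) = ψ(x_2) in ℤ_{104}. Then 73x_1 + 51 ≡ 73x_2 + 51 (mod 104), thus 73(x_1 − x_2) ≡ 0 (mod 104).
Since gcd(73, 104) = 1, 73 is invertible modulo 104, thus x_1 − x_2 ≡ 0 (mod 104), i.e. x_1 = x_2.
Hence ψ is injective.
We now compute 73⁻¹ mod 104 explicitly. Euclid's algorithm: 104 = 1·73 + 31, 73 = 2·31 + 11, 31 = 2·11 + 9, 11 = 1·9 + 2, 9 = 4·2 + 1; back-substituting gives 1 = 57·73 − 40·104, so 73⁻¹ ≡ 57 (mod 104).
Since ψ is injective, we find ψ⁻¹(43): we need 73x ≡ 43 − 51 ≡ 96 (mod 104). Using 73⁻¹ = 57: x ≡ 57·96 = 5472 = 52·104 + 64, so x = 64.
Check: ψ(64) = 73·64 + 51 = 4723 = 45·104 + 43 ≡ 43 (mod 104).

64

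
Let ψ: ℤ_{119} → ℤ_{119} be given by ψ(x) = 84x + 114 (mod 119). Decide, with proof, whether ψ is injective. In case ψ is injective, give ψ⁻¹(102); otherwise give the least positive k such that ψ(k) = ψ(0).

17

We have gcd(84, 119) = 7 > 1. Taking s = 0 and t = 17: ψ(0) = 114 and ψ(17) = 84·17 + 114 = 1542 ≡ 114 (mod 119).
So ψ(0) = ψ(17) while 0 ≠ 17, so ψ is not injective.
Since ψ is not injective, we find the least positive k with ψ(k) = ψ(0): this means 84k ≡ 0 (mod 119), i.e. 119 ∣ 84k. Since gcd(84, 119) = 7, dividing through by 7 this holds exactly when 17 ∣ 12k, and as gcd(12, 17) = 1, exactly when 17 ∣ k.
The smallest positive such k is 17.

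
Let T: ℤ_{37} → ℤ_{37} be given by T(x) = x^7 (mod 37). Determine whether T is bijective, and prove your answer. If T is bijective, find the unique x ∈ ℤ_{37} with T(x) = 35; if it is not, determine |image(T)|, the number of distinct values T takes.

15

Since 37 is prime, the nonzero elements of ℤ_{37} form a cyclic group of order 36.
As gcd(7, 36) = 1, raising to the 7th power is a bijection on this group: if u^7 ≡ v^7 then (uv^{−1})^7 = 1, and the only element of order dividing gcd(7, 36) = 1 is 1, so u = v.
With T(0) = 0 this makes T injective on all of ℤ_{37}, hence bijective (finite equal-size domain and codomain). In particular T is bijective.
Since T is bijective, we find the preimage of 35. The inverse of x ↦ x^7 on (ℤ_{37})^× is x ↦ x^31, because 7·31 = 217 = 6·36 + 1 ≡ 1 (mod 36) and x^{36} = 1 for x ≠ 0 (Fermat). So T⁻¹(35) = 35^31 mod 37.
Repeated squaring mod 37: 35^1 ≡ 35, 35^2 ≡ 35² = 1225 ≡ 4, 35^4 ≡ 4² = 16, 35^8 ≡ 16² = 256 ≡ 34, 35^16 ≡ 34² = 1156 ≡ 9. Since 31 = 16 + 8 + 4 + 2 + 1, 35^31 ≡ 9·34·16·4·35: 9·34 = 306 ≡ 10, then 10·16 = 160 ≡ 12, then 12·4 = 48 ≡ 11, then 11·35 = 385 ≡ 15. So 35^31 ≡ 15 (mod 37).
Hence T⁻¹(35) = 15.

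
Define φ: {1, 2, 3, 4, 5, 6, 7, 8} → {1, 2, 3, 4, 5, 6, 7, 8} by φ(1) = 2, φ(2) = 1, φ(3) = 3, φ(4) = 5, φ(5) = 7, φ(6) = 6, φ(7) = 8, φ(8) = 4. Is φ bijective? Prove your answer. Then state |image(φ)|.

The values 2, 1, 3, 5, 7, 6, 8, 4 are a permutation of {1, 2, 3, 4, 5, 6, 7, 8}: each element appears exactly once.
So φ is injective and surjective, hence bijective.
The image of φ is {1, 2, 3, 4, 5, 6, 7, 8}, which has 8 elements.

8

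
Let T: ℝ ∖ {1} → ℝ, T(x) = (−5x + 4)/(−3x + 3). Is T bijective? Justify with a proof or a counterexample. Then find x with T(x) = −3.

If T(x) = 5/3, cross-multiplying gives −3(−5x + 4) = −5(−3x + 3), which simplifies to −12 = −15 — false.  So 5/3 has no preimage and T is not surjective.
Thus T is not bijective.
Solving T(x) = −3: cross-multiplying gives −5x + 4 = −3(−3x + 3), which rearranges to −14x = −13, so x = 13/14.

13/14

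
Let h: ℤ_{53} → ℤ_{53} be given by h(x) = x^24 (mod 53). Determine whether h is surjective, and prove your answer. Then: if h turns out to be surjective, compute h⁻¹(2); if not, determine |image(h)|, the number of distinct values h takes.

h(2): Repeated squaring mod 53: 2^1 ≡ 2, 2^2 ≡ 2² = 4, 2^4 ≡ 4² = 16, 2^8 ≡ 16² = 256 ≡ 44, 2^16 ≡ 44² = 1936 ≡ 28. Since 24 = 16 + 8, 2^24 ≡ 28·44: 28·44 = 1232 ≡ 13. So 2^24 ≡ 13 (mod 53).
h(7): Repeated squaring mod 53: 7^1 ≡ 7, 7^2 ≡ 7² = 49, 7^4 ≡ 49² = 2401 ≡ 16, 7^8 ≡ 16² = 256 ≡ 44, 7^16 ≡ 44² = 1936 ≡ 28. Since 24 = 16 + 8, 7^24 ≡ 28·44: 28·44 = 1232 ≡ 13. So 7^24 ≡ 13 (mod 53).
So h(2) = h(7) = 13 while 2 ≠ 7, so h is not injective.
A non-injective map from the 53-element set ℤ_{53} to itself takes at most 52 distinct values, so it cannot be surjective. Hence h is not surjective.
Since h is not surjective, we determine |image(h)|. Computing x^24 mod 53 for each x (by repeated squaring, reducing mod 53 at every step), the values h(0), h(1), …, h(52) are: 0, 1, 13, 47, 10, 36, 28, 13, 24, 36, 44, 46, 46, 16, 10, 49, 47, 42, 44, 16, 42, 28, 15, 1, 15, 24, 49, 49, 24, 15, 1, 15, 28, 42, 16, 44, 42, 47, 49, 10, 16, 46, 46, 44, 36, 24, 13, 28, 36, 10, 47, 13, 1.
The distinct values are {0, 1, 10, 13, 15, 16, 24, 28, 36, 42, 44, 46, 47, 49}; there are 14 of them.

14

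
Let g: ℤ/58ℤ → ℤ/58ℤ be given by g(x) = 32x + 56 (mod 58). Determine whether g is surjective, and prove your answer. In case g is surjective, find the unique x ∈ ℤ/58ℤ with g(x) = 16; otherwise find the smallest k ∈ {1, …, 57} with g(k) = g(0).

29

Recall that g is surjective if every y in the codomain equals g(x) for some x in the domain.
Since gcd(32, 58) = 2, we have 32x ≡ 0 (mod 2) for all x, so g(x) ≡ 0 (mod 2).
But 1 ≢ 0 (mod 2), so 1 ∈ ℤ/58ℤ has no preimage. Thus g is not surjective.
Since g is not surjective, we find the least positive k with g(k) = g(0): this means 32k ≡ 0 (mod 58), i.e. 58 ∣ 32k. Since gcd(32, 58) = 2, dividing through by 2 this holds exactly when 29 ∣ 16k, and as gcd(16, 29) = 1, exactly when 29 ∣ k.
The smallest positive such k is 29.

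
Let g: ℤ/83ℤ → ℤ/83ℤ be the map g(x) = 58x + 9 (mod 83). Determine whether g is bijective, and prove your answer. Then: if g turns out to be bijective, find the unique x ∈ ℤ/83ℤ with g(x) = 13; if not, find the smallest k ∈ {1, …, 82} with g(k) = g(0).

43

Suppose g(x_1) = g(x_2) in ℤ/83ℤ. Then 58x_1 + 9 ≡ 58x_2 + 9 (mod 83), hence 58(x_1 − x_2) ≡ 0 (mod 83).
Since gcd(58, 83) = 1, 58 is invertible modulo 83, hence x_1 − x_2 ≡ 0 (mod 83), i.e. x_1 = x_2.
We now compute 58⁻¹ mod 83 explicitly. Euclid's algorithm: 83 = 1·58 + 25, 58 = 2·25 + 8, 25 = 3·8 + 1; back-substituting gives 1 = 73·58 − 51·83, so 58⁻¹ ≡ 73 (mod 83).
Then y ↦ 73(y − 9) is a two-sided inverse to g, so every y ∈ ℤ/83ℤ has a preimage.
So g is bijective.
Since g is bijective, we compute g⁻¹(13): solve 58x + 9 ≡ 13 (mod 83), i.e. 58x ≡ 4 (mod 83).
Multiplying by 58⁻¹ = 73 gives x ≡ 73·4 = 292 = 3·83 + 43 ≡ 43 (mod 83).
Check: g(43) = 58·43 + 9 = 2503 = 30·83 + 13 ≡ 13 (mod 83).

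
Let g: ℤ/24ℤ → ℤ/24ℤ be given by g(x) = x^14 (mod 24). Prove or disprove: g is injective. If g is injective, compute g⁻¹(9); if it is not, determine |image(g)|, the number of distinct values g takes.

4

g(2): Repeated squaring mod 24: 2^1 ≡ 2, 2^2 ≡ 2² = 4, 2^4 ≡ 4² = 16, 2^8 ≡ 16² = 256 ≡ 16. Since 14 = 8 + 4 + 2, 2^14 ≡ 16·16·4: 16·16 = 256 ≡ 16, then 16·4 = 64 ≡ 16. So 2^14 ≡ 16 (mod 24).
g(4): Repeated squaring mod 24: 4^1 ≡ 4, 4^2 ≡ 4² = 16, 4^4 ≡ 16² = 256 ≡ 16, 4^8 ≡ 16² = 256 ≡ 16. Since 14 = 8 + 4 + 2, 4^14 ≡ 16·16·16: 16·16 = 256 ≡ 16, then 16·16 = 256 ≡ 16. So 4^14 ≡ 16 (mod 24).
So g(2) = g(4) = 16 while 2 ≠ 4, so g is not injective.
Since g is not injective, we determine |image(g)|. Computing x^14 mod 24 for each x (by repeated squaring, reducing mod 24 at every step), the values g(0), g(1), …, g(23) are: 0, 1, 16, 9, 16, 1, 0, 1, 16, 9, 16, 1, 0, 1, 16, 9, 16, 1, 0, 1, 16, 9, 16, 1.
The distinct values are {0, 1, 9, 16}; there are 4 of them.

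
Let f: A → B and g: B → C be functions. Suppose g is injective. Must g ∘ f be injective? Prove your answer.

No. Take A = {1, 2}, B = C = {1, 2, 3, 4, 5, 6}, f(1) = f(2) = 1, and g = identity (injective).
Then (g ∘ f)(1) = (g ∘ f)(2) = 1 with 1 ≠ 2, so g ∘ f is not injective.

not injective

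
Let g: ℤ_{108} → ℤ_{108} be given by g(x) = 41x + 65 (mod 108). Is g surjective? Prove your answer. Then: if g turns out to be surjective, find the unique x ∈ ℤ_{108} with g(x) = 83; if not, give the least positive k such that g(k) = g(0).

Since gcd(41, 108) = 1, 41 is invertible modulo 108. Euclid's algorithm: 108 = 2·41 + 26, 41 = 1·26 + 15, 26 = 1·15 + 11, 15 = 1·11 + 4, 11 = 2·4 + 3, 4 = 1·3 + 1; back-substituting gives 1 = 29·41 − 11·108, so 41⁻¹ ≡ 29 (mod 108).
For any y ∈ ℤ_{108}, x = 29(y − 65) mod 108 satisfies g(x) = 41·29(y − 65) + 65 ≡ y (since 41·29 ≡ 1 mod 108). So every y has a preimage.
Hence g is surjective.
Since g is surjective, we find g⁻¹(83): we need 41x ≡ 83 − 65 ≡ 18 (mod 108). Using 41⁻¹ = 29: x ≡ 29·18 = 522 = 4·108 + 90, so x = 90.
Check: g(90) = 41·90 + 65 = 3755 = 34·108 + 83 ≡ 83 (mod 108).

90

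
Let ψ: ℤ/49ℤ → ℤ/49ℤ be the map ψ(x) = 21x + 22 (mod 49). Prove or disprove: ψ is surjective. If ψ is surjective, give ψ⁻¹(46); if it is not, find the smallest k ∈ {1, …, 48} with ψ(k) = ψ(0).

Recall that ψ is surjective if every y in the codomain equals ψ(x) for some x in the domain.
Since gcd(21, 49) = 7, we have 21x ≡ 0 (mod 7) for all x, so ψ(x) ≡ 1 (mod 7).
But 0 ≢ 1 (mod 7), so 0 ∈ ℤ/49ℤ has no preimage. Therefore ψ is not surjective.
Since ψ is not surjective, we find the least positive k with ψ(k) = ψ(0): this means 21k ≡ 0 (mod 49), i.e. 49 ∣ 21k. Since gcd(21, 49) = 7, dividing through by 7 this holds exactly when 7 ∣ 3k, and as gcd(3, 7) = 1, exactly when 7 ∣ k.
The smallest positive such k is 7.

7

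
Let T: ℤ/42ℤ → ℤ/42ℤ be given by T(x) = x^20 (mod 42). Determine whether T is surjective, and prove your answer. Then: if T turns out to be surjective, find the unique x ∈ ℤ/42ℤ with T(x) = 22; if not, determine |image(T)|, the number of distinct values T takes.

T(4): Repeated squaring mod 42: 4^1 ≡ 4, 4^2 ≡ 4² = 16, 4^4 ≡ 16² = 256 ≡ 4, 4^8 ≡ 4² = 16, 4^16 ≡ 16² = 256 ≡ 4. Since 20 = 16 + 4, 4^20 ≡ 4·4: 4·4 = 16. So 4^20 ≡ 16 (mod 42).
T(10): Repeated squaring mod 42: 10^1 ≡ 10, 10^2 ≡ 10² = 100 ≡ 16, 10^4 ≡ 16² = 256 ≡ 4, 10^8 ≡ 4² = 16, 10^16 ≡ 16² = 256 ≡ 4. Since 20 = 16 + 4, 10^20 ≡ 4·4: 4·4 = 16. So 10^20 ≡ 16 (mod 42).
So T(4) = T(10) = 16 while 4 ≠ 10, hence T is not injective.
A non-injective map from the 42-element set ℤ/42ℤ to itself takes at most 41 distinct values, so it cannot be surjective. Thus T is not surjective.
Since T is not surjective, we determine |image(T)|. Computing x^20 mod 42 for each x (by repeated squaring, reducing mod 42 at every step), the values T(0), T(1), …, T(41) are: 0, 1, 4, 9, 16, 25, 36, 7, 22, 39, 16, 37, 18, 1, 28, 15, 4, 37, 30, 25, 22, 21, 22, 25, 30, 37, 4, 15, 28, 1, 18, 37, 16, 39, 22, 7, 36, 25, 16, 9, 4, 1.
The distinct values are {0, 1, 4, 7, 9, 15, 16, 18, 21, 22, 25, 28, 30, 36, 37, 39}; there are 16 of them.

16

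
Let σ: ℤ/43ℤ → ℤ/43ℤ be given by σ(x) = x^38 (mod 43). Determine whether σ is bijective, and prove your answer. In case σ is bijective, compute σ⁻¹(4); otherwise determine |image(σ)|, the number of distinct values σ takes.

σ(21): Repeated squaring mod 43: 21^1 ≡ 21, 21^2 ≡ 21² = 441 ≡ 11, 21^4 ≡ 11² = 121 ≡ 35, 21^8 ≡ 35² = 1225 ≡ 21, 21^16 ≡ 21² = 441 ≡ 11, 21^32 ≡ 11² = 121 ≡ 35. Since 38 = 32 + 4 + 2, 21^38 ≡ 35·35·11: 35·35 = 1225 ≡ 21, then 21·11 = 231 ≡ 16. So 21^38 ≡ 16 (mod 43).
σ(22): Repeated squaring mod 43: 22^1 ≡ 22, 22^2 ≡ 22² = 484 ≡ 11, 22^4 ≡ 11² = 121 ≡ 35, 22^8 ≡ 35² = 1225 ≡ 21, 22^16 ≡ 21² = 441 ≡ 11, 22^32 ≡ 11² = 121 ≡ 35. Since 38 = 32 + 4 + 2, 22^38 ≡ 35·35·11: 35·35 = 1225 ≡ 21, then 21·11 = 231 ≡ 16. So 22^38 ≡ 16 (mod 43).
So σ(21) = σ(22) = 16 while 21 ≠ 22, so σ is not injective, hence not bijective.
Since σ is not bijective, we determine |image(σ)|. Computing x^38 mod 43 for each x (by repeated squaring, reducing mod 43 at every step), the values σ(0), σ(1), …, σ(42) are: 0, 1, 35, 17, 21, 15, 36, 6, 4, 31, 9, 41, 13, 24, 38, 40, 11, 23, 10, 25, 14, 16, 16, 14, 25, 10, 23, 11, 40, 38, 24, 13, 41, 9, 31, 4, 6, 36, 15, 21, 17, 35, 1.
The distinct values are {0, 1, 4, 6, 9, 10, 11, 13, 14, 15, 16, 17, 21, 23, 24, 25, 31, 35, 36, 38, 40, 41}; there are 22 of them.

22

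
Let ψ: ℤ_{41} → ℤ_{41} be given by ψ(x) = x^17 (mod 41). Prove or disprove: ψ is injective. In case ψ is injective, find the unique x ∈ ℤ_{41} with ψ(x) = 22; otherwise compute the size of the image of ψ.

Since 41 is prime, the nonzero elements of ℤ_{41} form a cyclic group of order 40.
As gcd(17, 40) = 1, raising to the 17th power is a bijection on this group: if u^17 ≡ v^17 then (uv^{−1})^17 = 1, and the only element of order dividing gcd(17, 40) = 1 is 1, so u = v.
With ψ(0) = 0 this makes ψ injective on all of ℤ_{41}, hence bijective (finite equal-size domain and codomain). In particular ψ is injective.
Since ψ is injective, we find the preimage of 22. The inverse of x ↦ x^17 on (ℤ_{41})^× is x ↦ x^33, because 17·33 = 561 = 14·40 + 1 ≡ 1 (mod 40) and x^{40} = 1 for x ≠ 0 (Fermat). So ψ⁻¹(22) = 22^33 mod 41.
Repeated squaring mod 41: 22^1 ≡ 22, 22^2 ≡ 22² = 484 ≡ 33, 22^4 ≡ 33² = 1089 ≡ 23, 22^8 ≡ 23² = 529 ≡ 37, 22^16 ≡ 37² = 1369 ≡ 16, 22^32 ≡ 16² = 256 ≡ 10. Since 33 = 32 + 1, 22^33 ≡ 10·22: 10·22 = 220 ≡ 15. So 22^33 ≡ 15 (mod 41).
Hence ψ⁻¹(22) = 15.

15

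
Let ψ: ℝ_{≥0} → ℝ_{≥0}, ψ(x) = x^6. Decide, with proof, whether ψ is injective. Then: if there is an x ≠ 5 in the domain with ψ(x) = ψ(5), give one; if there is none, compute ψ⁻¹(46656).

On ℝ_{≥0}, x ↦ x^6 is strictly increasing, so ψ(x_1) = ψ(x_2) forces x_1 = x_2. So ψ is injective.
Since x ↦ x^6 is strictly increasing on ℝ_{≥0}, it is injective there, so no x ≠ 5 in the domain has ψ(x) = ψ(5). We therefore compute ψ⁻¹(46656) = 46656^{1/6} = 6 (indeed 6^6 = 46656).

6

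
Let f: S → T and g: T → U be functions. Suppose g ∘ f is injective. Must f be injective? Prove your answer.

Suppose f(u) = f(v). Applying g: (g ∘ f)(u) = (g ∘ f)(v). Since g ∘ f is injective, u = v. Thus f is injective.

injective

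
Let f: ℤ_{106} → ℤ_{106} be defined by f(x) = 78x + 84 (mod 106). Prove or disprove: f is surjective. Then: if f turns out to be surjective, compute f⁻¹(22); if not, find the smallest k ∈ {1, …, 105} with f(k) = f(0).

Since gcd(78, 106) = 2, we have 78x ≡ 0 (mod 2) for all x, so f(x) ≡ 0 (mod 2).
But 1 ≢ 0 (mod 2), so 1 ∈ ℤ_{106} has no preimage. Hence f is not surjective.
Since f is not surjective, we find the least positive k with f(k) = f(0): this means 78k ≡ 0 (mod 106), i.e. 106 ∣ 78k. Since gcd(78, 106) = 2, dividing through by 2 this holds exactly when 53 ∣ 39k, and as gcd(39, 53) = 1, exactly when 53 ∣ k.
The smallest positive such k is 53.

53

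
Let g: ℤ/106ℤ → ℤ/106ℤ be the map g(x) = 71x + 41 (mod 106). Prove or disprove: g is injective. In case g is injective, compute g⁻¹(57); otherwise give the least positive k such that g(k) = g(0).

48

Recall: g is injective when g(s) = g(t) forces s = t.
Suppose g(s) = g(t) in ℤ/106ℤ. Then 71s + 41 ≡ 71t + 41 (mod 106), therefore 71(s − t) ≡ 0 (mod 106).
Since gcd(71, 106) = 1, 71 is invertible modulo 106, so s − t ≡ 0 (mod 106), i.e. s = t.
So g is injective.
We now compute 71⁻¹ mod 106 explicitly. Euclid's algorithm: 106 = 1·71 + 35, 71 = 2·35 + 1; back-substituting gives 1 = 3·71 − 2·106, so 71⁻¹ ≡ 3 (mod 106).
Since g is injective, we find g⁻¹(57): we need 71x ≡ 57 − 41 ≡ 16 (mod 106). Using 71⁻¹ = 3: x ≡ 3·16 = 48, so x = 48.
Check: g(48) = 71·48 + 41 = 3449 = 32·106 + 57 ≡ 57 (mod 106).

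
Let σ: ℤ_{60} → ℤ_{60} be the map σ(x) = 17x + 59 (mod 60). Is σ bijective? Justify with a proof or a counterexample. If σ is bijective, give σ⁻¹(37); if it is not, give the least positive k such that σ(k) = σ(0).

If σ(s) = σ(t), then 17s ≡ 17t (mod 60). Because gcd(17, 60) = 1, we may cancel 17 to get s ≡ t (mod 60).
We now compute 17⁻¹ mod 60 explicitly. Euclid's algorithm: 60 = 3·17 + 9, 17 = 1·9 + 8, 9 = 1·8 + 1; back-substituting gives 1 = 53·17 − 15·60, so 17⁻¹ ≡ 53 (mod 60).
Then y ↦ 53(y − 59) is a two-sided inverse to σ, so every y ∈ ℤ_{60} has a preimage.
So σ is bijective.
Since σ is bijective, we find σ⁻¹(37): we need 17x ≡ 37 − 59 ≡ 38 (mod 60). Using 17⁻¹ = 53: x ≡ 53·38 = 2014 = 33·60 + 34, so x = 34.
Check: σ(34) = 17·34 + 59 = 637 = 10·60 + 37 ≡ 37 (mod 60).

34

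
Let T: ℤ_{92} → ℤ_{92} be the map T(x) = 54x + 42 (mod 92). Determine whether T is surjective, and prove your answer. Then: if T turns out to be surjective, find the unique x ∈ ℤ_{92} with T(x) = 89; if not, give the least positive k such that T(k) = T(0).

46

Since gcd(54, 92) = 2, we have 54x ≡ 0 (mod 2) for all x, so T(x) ≡ 0 (mod 2).
But 1 ≢ 0 (mod 2), so 1 ∈ ℤ_{92} has no preimage. Thus T is not surjective.
Since T is not surjective, we find the least positive k with T(k) = T(0): this means 54k ≡ 0 (mod 92), i.e. 92 ∣ 54k. Since gcd(54, 92) = 2, dividing through by 2 this holds exactly when 46 ∣ 27k, and as gcd(27, 46) = 1, exactly when 46 ∣ k.
The smallest positive such k is 46.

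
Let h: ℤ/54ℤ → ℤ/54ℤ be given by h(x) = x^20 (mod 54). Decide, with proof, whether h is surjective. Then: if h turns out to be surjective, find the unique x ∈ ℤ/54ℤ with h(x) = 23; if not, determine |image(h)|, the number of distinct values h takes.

h(0) = 0^20 = 0.
h(6): Repeated squaring mod 54: 6^1 ≡ 6, 6^2 ≡ 6² = 36, 6^4 ≡ 36² = 1296 ≡ 0, 6^8 ≡ 0² = 0, 6^16 ≡ 0² = 0. Since 20 = 16 + 4, 6^20 ≡ 0·0: 0·0 = 0. So 6^20 ≡ 0 (mod 54).
So h(0) = h(6) = 0 while 0 ≠ 6, so h is not injective.
A non-injective map from the 54-element set ℤ/54ℤ to itself takes at most 53 distinct values, so it cannot be surjective. Therefore h is not surjective.
Since h is not surjective, we determine |image(h)|. Computing x^20 mod 54 for each x (by repeated squaring, reducing mod 54 at every step), the values h(0), h(1), …, h(53) are: 0, 1, 4, 27, 16, 25, 0, 49, 10, 27, 46, 13, 0, 7, 34, 27, 40, 19, 0, 37, 22, 27, 52, 43, 0, 31, 28, 27, 28, 31, 0, 43, 52, 27, 22, 37, 0, 19, 40, 27, 34, 7, 0, 13, 46, 27, 10, 49, 0, 25, 16, 27, 4, 1.
The distinct values are {0, 1, 4, 7, 10, 13, 16, 19, 22, 25, 27, 28, 31, 34, 37, 40, 43, 46, 49, 52}; there are 20 of them.

20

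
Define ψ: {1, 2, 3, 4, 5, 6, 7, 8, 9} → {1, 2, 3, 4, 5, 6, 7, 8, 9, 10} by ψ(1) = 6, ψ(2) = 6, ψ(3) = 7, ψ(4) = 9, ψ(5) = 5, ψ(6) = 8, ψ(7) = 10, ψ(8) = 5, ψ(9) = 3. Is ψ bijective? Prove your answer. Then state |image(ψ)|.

ψ(1) = 6 = ψ(2) with 1 ≠ 2, so ψ is not injective, hence not bijective.
The image of ψ is {3, 5, 6, 7, 8, 9, 10}, which has 7 elements.

7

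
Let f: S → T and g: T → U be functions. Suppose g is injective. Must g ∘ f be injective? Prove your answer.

not injective

No. Take S = {0, 1}, T = U = {0, 1, 2, 3}, f(0) = f(1) = 0, and g = identity (injective).
Then (g ∘ f)(0) = (g ∘ f)(1) = 0 with 0 ≠ 1, so g ∘ f is not injective.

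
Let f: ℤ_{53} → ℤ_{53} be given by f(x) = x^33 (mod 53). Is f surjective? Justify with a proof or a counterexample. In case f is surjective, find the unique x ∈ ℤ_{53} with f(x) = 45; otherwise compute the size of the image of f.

Since 53 is prime, the nonzero elements of ℤ_{53} form a cyclic group of order 52.
As gcd(33, 52) = 1, raising to the 33rd power is a bijection on this group: if x_1^33 ≡ x_2^33 then (x_1x_2^{−1})^33 = 1, and the only element of order dividing gcd(33, 52) = 1 is 1, so x_1 = x_2.
With f(0) = 0 this makes f injective on all of ℤ_{53}, hence bijective (finite equal-size domain and codomain). In particular f is surjective.
Since f is surjective, we find the preimage of 45. The inverse of x ↦ x^33 on (ℤ_{53})^× is x ↦ x^41, because 33·41 = 1353 = 26·52 + 1 ≡ 1 (mod 52) and x^{52} = 1 for x ≠ 0 (Fermat). So f⁻¹(45) = 45^41 mod 53.
Repeated squaring mod 53: 45^1 ≡ 45, 45^2 ≡ 45² = 2025 ≡ 11, 45^4 ≡ 11² = 121 ≡ 15, 45^8 ≡ 15² = 225 ≡ 13, 45^16 ≡ 13² = 169 ≡ 10, 45^32 ≡ 10² = 100 ≡ 47. Since 41 = 32 + 8 + 1, 45^41 ≡ 47·13·45: 47·13 = 611 ≡ 28, then 28·45 = 1260 ≡ 41. So 45^41 ≡ 41 (mod 53).
Hence f⁻¹(45) = 41.

41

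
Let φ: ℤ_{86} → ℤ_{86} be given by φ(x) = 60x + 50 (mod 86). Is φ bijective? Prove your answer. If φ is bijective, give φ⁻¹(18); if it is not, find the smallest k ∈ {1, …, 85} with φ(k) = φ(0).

We have gcd(60, 86) = 2 > 1. Taking s = 0 and t = 43: φ(0) = 50 and φ(43) = 60·43 + 50 = 2630 ≡ 50 (mod 86).
So φ(0) = φ(43) while 0 ≠ 43, hence φ is not injective, hence not bijective.
Since φ is not bijective, we find the least positive k with φ(k) = φ(0): this means 60k ≡ 0 (mod 86), i.e. 86 ∣ 60k. Since gcd(60, 86) = 2, dividing through by 2 this holds exactly when 43 ∣ 30k, and as gcd(30, 43) = 1, exactly when 43 ∣ k.
The smallest positive such k is 43.

43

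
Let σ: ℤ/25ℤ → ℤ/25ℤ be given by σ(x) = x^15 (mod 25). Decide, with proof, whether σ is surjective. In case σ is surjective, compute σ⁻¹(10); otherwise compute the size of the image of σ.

σ(0) = 0^15 = 0.
σ(5): Repeated squaring mod 25: 5^1 ≡ 5, 5^2 ≡ 5² = 25 ≡ 0, 5^4 ≡ 0² = 0, 5^8 ≡ 0² = 0. Since 15 = 8 + 4 + 2 + 1, 5^15 ≡ 0·0·0·5: 0·0 = 0, then 0·0 = 0, then 0·5 = 0. So 5^15 ≡ 0 (mod 25).
So σ(0) = σ(5) = 0 while 0 ≠ 5, so σ is not injective.
A non-injective map from the 25-element set ℤ/25ℤ to itself takes at most 24 distinct values, so it cannot be surjective. Therefore σ is not surjective.
Since σ is not surjective, we determine |image(σ)|. Computing x^15 mod 25 for each x (by repeated squaring, reducing mod 25 at every step), the values σ(0), σ(1), …, σ(24) are: 0, 1, 18, 7, 24, 0, 1, 18, 7, 24, 0, 1, 18, 7, 24, 0, 1, 18, 7, 24, 0, 1, 18, 7, 24.
The distinct values are {0, 1, 7, 18, 24}; there are 5 of them.

5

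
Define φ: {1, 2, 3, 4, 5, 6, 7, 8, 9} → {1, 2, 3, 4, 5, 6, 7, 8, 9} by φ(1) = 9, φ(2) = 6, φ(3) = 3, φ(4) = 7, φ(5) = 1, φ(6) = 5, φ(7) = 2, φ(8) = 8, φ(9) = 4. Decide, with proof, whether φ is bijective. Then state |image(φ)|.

9

The values 9, 6, 3, 7, 1, 5, 2, 8, 4 are a permutation of {1, 2, 3, 4, 5, 6, 7, 8, 9}: each element appears exactly once.
So φ is injective and surjective, hence bijective.
The image of φ is {1, 2, 3, 4, 5, 6, 7, 8, 9}, which has 9 elements.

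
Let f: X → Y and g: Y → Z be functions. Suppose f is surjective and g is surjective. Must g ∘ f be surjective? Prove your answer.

Let c ∈ Z. Since g is surjective, there is b ∈ Y with g(b) = c. Since f is surjective, there is a ∈ X with f(a) = b.
Then (g ∘ f)(a) = g(b) = c. Therefore g ∘ f is surjective.

surjective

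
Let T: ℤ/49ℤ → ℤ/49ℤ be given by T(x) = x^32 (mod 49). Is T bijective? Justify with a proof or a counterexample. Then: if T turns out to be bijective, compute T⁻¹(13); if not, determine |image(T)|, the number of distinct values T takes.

22

T(0) = 0^32 = 0.
T(7): Repeated squaring mod 49: 7^1 ≡ 7, 7^2 ≡ 7² = 49 ≡ 0, 7^4 ≡ 0² = 0, 7^8 ≡ 0² = 0, 7^16 ≡ 0² = 0, 7^32 ≡ 0² = 0. So 7^32 ≡ 0 (mod 49).
So T(0) = T(7) = 0 while 0 ≠ 7, therefore T is not injective, hence not bijective.
Since T is not bijective, we determine |image(T)|. Computing x^32 mod 49 for each x (by repeated squaring, reducing mod 49 at every step), the values T(0), T(1), …, T(48) are: 0, 1, 39, 37, 2, 32, 22, 0, 29, 46, 23, 16, 25, 43, 0, 8, 4, 9, 30, 18, 15, 0, 36, 11, 44, 44, 11, 36, 0, 15, 18, 30, 9, 4, 8, 0, 43, 25, 16, 23, 46, 29, 0, 22, 32, 2, 37, 39, 1.
The distinct values are {0, 1, 2, 4, 8, 9, 11, 15, 16, 18, 22, 23, 25, 29, 30, 32, 36, 37, 39, 43, 44, 46}; there are 22 of them.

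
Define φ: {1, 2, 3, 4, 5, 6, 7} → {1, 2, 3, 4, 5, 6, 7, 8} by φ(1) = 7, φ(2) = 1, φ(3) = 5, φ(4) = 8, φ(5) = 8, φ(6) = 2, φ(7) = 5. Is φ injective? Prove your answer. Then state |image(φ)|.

5

φ(4) = 8 = φ(5) with 4 ≠ 5, so φ is not injective.
The image of φ is {1, 2, 5, 7, 8}, which has 5 elements.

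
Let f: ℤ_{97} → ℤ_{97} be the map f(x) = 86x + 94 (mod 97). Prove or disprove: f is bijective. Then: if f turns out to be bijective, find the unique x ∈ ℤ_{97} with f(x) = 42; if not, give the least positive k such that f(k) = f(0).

Suppose f(a) = f(b) in ℤ_{97}. Then 86a + 94 ≡ 86b + 94 (mod 97), so 86(a − b) ≡ 0 (mod 97).
Since gcd(86, 97) = 1, 86 is invertible modulo 97, therefore a − b ≡ 0 (mod 97), i.e. a = b.
We now compute 86⁻¹ mod 97 explicitly. Euclid's algorithm: 97 = 1·86 + 11, 86 = 7·11 + 9, 11 = 1·9 + 2, 9 = 4·2 + 1; back-substituting gives 1 = 44·86 − 39·97, so 86⁻¹ ≡ 44 (mod 97).
For any y ∈ ℤ_{97}, x = 44(y − 94) mod 97 satisfies f(x) = 86·44(y − 94) + 94 ≡ y (since 86·44 ≡ 1 mod 97). So every y has a preimage.
Therefore f is bijective.
Since f is bijective, we compute f⁻¹(42): solve 86x + 94 ≡ 42 (mod 97), i.e. 86x ≡ 45 (mod 97).
Multiplying by 86⁻¹ = 44 gives x ≡ 44·45 = 1980 = 20·97 + 40 ≡ 40 (mod 97).
Check: f(40) = 86·40 + 94 = 3534 = 36·97 + 42 ≡ 42 (mod 97).

40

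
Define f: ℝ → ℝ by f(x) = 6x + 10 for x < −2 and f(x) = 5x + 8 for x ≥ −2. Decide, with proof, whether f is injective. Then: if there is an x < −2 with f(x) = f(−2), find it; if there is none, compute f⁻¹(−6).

Both pieces are strictly increasing (slopes 6 and 5), so each is injective on its own interval.
The left piece maps (−∞, −2) onto (−∞, −2); the right piece maps [−2, ∞) onto [−2, ∞).
These images are disjoint, so no value is attained by both pieces. Therefore f is injective.
Because the two images are disjoint, no x < −2 has f(x) = f(−2), so we compute f⁻¹(−6): −6 lies in (−∞, −2), so solve 6x + 10 = −6: x = (−6 − 10)/6 = −8/3.

-8/3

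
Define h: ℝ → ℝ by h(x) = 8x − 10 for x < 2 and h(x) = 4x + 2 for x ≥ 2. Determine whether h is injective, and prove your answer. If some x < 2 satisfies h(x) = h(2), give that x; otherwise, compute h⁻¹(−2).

1

Both pieces are strictly increasing (slopes 8 and 4), so each is injective on its own interval.
The left piece maps (−∞, 2) onto (−∞, 6); the right piece maps [2, ∞) onto [10, ∞).
These images are disjoint, so no value is attained by both pieces. Therefore h is injective.
Because the two images are disjoint, no x < 2 has h(x) = h(2), so we compute h⁻¹(−2): −2 lies in (−∞, 6), so solve 8x − 10 = −2: x = (−2 + 10)/8 = 1.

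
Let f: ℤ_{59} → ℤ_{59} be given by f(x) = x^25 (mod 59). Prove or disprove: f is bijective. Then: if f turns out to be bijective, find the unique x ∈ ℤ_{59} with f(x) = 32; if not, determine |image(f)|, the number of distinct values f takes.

54

Since 59 is prime, the nonzero elements of ℤ_{59} form a cyclic group of order 58.
As gcd(25, 58) = 1, raising to the 25th power is a bijection on this group: if u^25 ≡ v^25 then (uv^{−1})^25 = 1, and the only element of order dividing gcd(25, 58) = 1 is 1, so u = v.
With f(0) = 0 this makes f injective on all of ℤ_{59}, hence bijective (finite equal-size domain and codomain). In particular f is bijective.
Since f is bijective, we find the preimage of 32. The inverse of x ↦ x^25 on (ℤ_{59})^× is x ↦ x^7, because 25·7 = 175 = 3·58 + 1 ≡ 1 (mod 58) and x^{58} = 1 for x ≠ 0 (Fermat). So f⁻¹(32) = 32^7 mod 59.
Repeated squaring mod 59: 32^1 ≡ 32, 32^2 ≡ 32² = 1024 ≡ 21, 32^4 ≡ 21² = 441 ≡ 28. Since 7 = 4 + 2 + 1, 32^7 ≡ 28·21·32: 28·21 = 588 ≡ 57, then 57·32 = 1824 ≡ 54. So 32^7 ≡ 54 (mod 59).
Hence f⁻¹(32) = 54.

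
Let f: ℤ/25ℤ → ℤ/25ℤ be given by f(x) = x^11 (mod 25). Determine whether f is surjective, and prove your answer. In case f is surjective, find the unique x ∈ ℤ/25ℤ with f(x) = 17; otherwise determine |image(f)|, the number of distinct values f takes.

21

f(0) = 0^11 = 0.
f(5): Repeated squaring mod 25: 5^1 ≡ 5, 5^2 ≡ 5² = 25 ≡ 0, 5^4 ≡ 0² = 0, 5^8 ≡ 0² = 0. Since 11 = 8 + 2 + 1, 5^11 ≡ 0·0·5: 0·0 = 0, then 0·5 = 0. So 5^11 ≡ 0 (mod 25).
So f(0) = f(5) = 0 while 0 ≠ 5, so f is not injective.
A non-injective map from the 25-element set ℤ/25ℤ to itself takes at most 24 distinct values, so it cannot be surjective. So f is not surjective.
Since f is not surjective, we determine |image(f)|. Computing x^11 mod 25 for each x (by repeated squaring, reducing mod 25 at every step), the values f(0), f(1), …, f(24) are: 0, 1, 23, 22, 4, 0, 6, 18, 17, 9, 0, 11, 13, 12, 14, 0, 16, 8, 7, 19, 0, 21, 3, 2, 24.
The distinct values are {0, 1, 2, 3, 4, 6, 7, 8, 9, 11, 12, 13, 14, 16, 17, 18, 19, 21, 22, 23, 24}; there are 21 of them.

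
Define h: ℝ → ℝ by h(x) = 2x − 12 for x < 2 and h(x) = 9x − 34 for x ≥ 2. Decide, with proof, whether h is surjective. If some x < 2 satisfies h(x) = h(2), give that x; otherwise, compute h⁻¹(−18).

Both pieces are strictly increasing (slopes 2 and 9), so each is injective on its own interval.
The left piece maps (−∞, 2) onto (−∞, −8); the right piece maps [2, ∞) onto [−16, ∞).
The union (−∞, −8) ∪ [−16, ∞) covers ℝ, so h is surjective.
For the follow-up: the images overlap, so an x < 2 with h(x) = h(2) exists. h(2) = −16; solving 2x − 12 = −16 for x < 2 gives x = (−16 + 12)/2 = −2.

-2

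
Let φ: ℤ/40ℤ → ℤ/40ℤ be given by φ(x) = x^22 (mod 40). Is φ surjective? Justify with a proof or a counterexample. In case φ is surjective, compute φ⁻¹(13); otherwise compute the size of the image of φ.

6

φ(4): Repeated squaring mod 40: 4^1 ≡ 4, 4^2 ≡ 4² = 16, 4^4 ≡ 16² = 256 ≡ 16, 4^8 ≡ 16² = 256 ≡ 16, 4^16 ≡ 16² = 256 ≡ 16. Since 22 = 16 + 4 + 2, 4^22 ≡ 16·16·16: 16·16 = 256 ≡ 16, then 16·16 = 256 ≡ 16. So 4^22 ≡ 16 (mod 40).
φ(6): Repeated squaring mod 40: 6^1 ≡ 6, 6^2 ≡ 6² = 36, 6^4 ≡ 36² = 1296 ≡ 16, 6^8 ≡ 16² = 256 ≡ 16, 6^16 ≡ 16² = 256 ≡ 16. Since 22 = 16 + 4 + 2, 6^22 ≡ 16·16·36: 16·16 = 256 ≡ 16, then 16·36 = 576 ≡ 16. So 6^22 ≡ 16 (mod 40).
So φ(4) = φ(6) = 16 while 4 ≠ 6, so φ is not injective.
A non-injective map from the 40-element set ℤ/40ℤ to itself takes at most 39 distinct values, so it cannot be surjective. Hence φ is not surjective.
Since φ is not surjective, we determine |image(φ)|. Computing x^22 mod 40 for each x (by repeated squaring, reducing mod 40 at every step), the values φ(0), φ(1), …, φ(39) are: 0, 1, 24, 9, 16, 25, 16, 9, 24, 1, 0, 1, 24, 9, 16, 25, 16, 9, 24, 1, 0, 1, 24, 9, 16, 25, 16, 9, 24, 1, 0, 1, 24, 9, 16, 25, 16, 9, 24, 1.
The distinct values are {0, 1, 9, 16, 24, 25}; there are 6 of them.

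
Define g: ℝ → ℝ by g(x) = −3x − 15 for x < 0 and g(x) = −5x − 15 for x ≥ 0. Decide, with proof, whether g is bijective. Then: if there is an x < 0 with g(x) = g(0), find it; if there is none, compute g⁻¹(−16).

Both pieces are strictly decreasing (slopes −3 and −5), so each is injective on its own interval.
The left piece maps (−∞, 0) onto (−15, ∞); the right piece maps [0, ∞) onto (−∞, −15].
Since −15 = −15, the images partition ℝ: g is injective and surjective, hence bijective.
Because the two images are disjoint, no x < 0 has g(x) = g(0), so we compute g⁻¹(−16): −16 lies in (−∞, −15], so solve −5x − 15 = −16: x = (−16 + 15)/(−5) = 1/5.

1/5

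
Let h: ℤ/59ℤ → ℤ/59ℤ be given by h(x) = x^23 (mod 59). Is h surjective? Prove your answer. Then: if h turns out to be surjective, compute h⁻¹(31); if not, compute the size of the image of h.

Since 59 is prime, the nonzero elements of ℤ/59ℤ form a cyclic group of order 58.
As gcd(23, 58) = 1, raising to the 23rd power is a bijection on this group: if x_1^23 ≡ x_2^23 then (x_1x_2^{−1})^23 = 1, and the only element of order dividing gcd(23, 58) = 1 is 1, so x_1 = x_2.
With h(0) = 0 this makes h injective on all of ℤ/59ℤ, hence bijective (finite equal-size domain and codomain). In particular h is surjective.
Since h is surjective, we find the preimage of 31. The inverse of x ↦ x^23 on (ℤ/59ℤ)^× is x ↦ x^53, because 23·53 = 1219 = 21·58 + 1 ≡ 1 (mod 58) and x^{58} = 1 for x ≠ 0 (Fermat). So h⁻¹(31) = 31^53 mod 59.
Repeated squaring mod 59: 31^1 ≡ 31, 31^2 ≡ 31² = 961 ≡ 17, 31^4 ≡ 17² = 289 ≡ 53, 31^8 ≡ 53² = 2809 ≡ 36, 31^16 ≡ 36² = 1296 ≡ 57, 31^32 ≡ 57² = 3249 ≡ 4. Since 53 = 32 + 16 + 4 + 1, 31^53 ≡ 4·57·53·31: 4·57 = 228 ≡ 51, then 51·53 = 2703 ≡ 48, then 48·31 = 1488 ≡ 13. So 31^53 ≡ 13 (mod 59).
Hence h⁻¹(31) = 13.

13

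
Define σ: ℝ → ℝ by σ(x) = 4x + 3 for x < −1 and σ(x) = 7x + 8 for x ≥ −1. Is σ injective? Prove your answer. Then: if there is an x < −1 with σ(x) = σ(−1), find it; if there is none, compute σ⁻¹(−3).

Both pieces are strictly increasing (slopes 4 and 7), so each is injective on its own interval.
The left piece maps (−∞, −1) onto (−∞, −1); the right piece maps [−1, ∞) onto [1, ∞).
These images are disjoint, so no value is attained by both pieces. So σ is injective.
Because the two images are disjoint, no x < −1 has σ(x) = σ(−1), so we compute σ⁻¹(−3): −3 lies in (−∞, −1), so solve 4x + 3 = −3: x = (−3 − 3)/4 = −3/2.

-3/2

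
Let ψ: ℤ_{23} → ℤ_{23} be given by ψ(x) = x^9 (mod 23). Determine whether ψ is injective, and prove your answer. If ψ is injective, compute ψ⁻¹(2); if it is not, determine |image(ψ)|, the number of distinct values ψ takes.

9

Since 23 is prime, the nonzero elements of ℤ_{23} form a cyclic group of order 22.
As gcd(9, 22) = 1, raising to the 9th power is a bijection on this group: if u^9 ≡ v^9 then (uv^{−1})^9 = 1, and the only element of order dividing gcd(9, 22) = 1 is 1, so u = v.
With ψ(0) = 0 this makes ψ injective on all of ℤ_{23}, hence bijective (finite equal-size domain and codomain). In particular ψ is injective.
Since ψ is injective, we find the preimage of 2. The inverse of x ↦ x^9 on (ℤ_{23})^× is x ↦ x^5, because 9·5 = 45 = 2·22 + 1 ≡ 1 (mod 22) and x^{22} = 1 for x ≠ 0 (Fermat). So ψ⁻¹(2) = 2^5 mod 23.
Repeated squaring mod 23: 2^1 ≡ 2, 2^2 ≡ 2² = 4, 2^4 ≡ 4² = 16. Since 5 = 4 + 1, 2^5 ≡ 16·2: 16·2 = 32 ≡ 9. So 2^5 ≡ 9 (mod 23).
Hence ψ⁻¹(2) = 9.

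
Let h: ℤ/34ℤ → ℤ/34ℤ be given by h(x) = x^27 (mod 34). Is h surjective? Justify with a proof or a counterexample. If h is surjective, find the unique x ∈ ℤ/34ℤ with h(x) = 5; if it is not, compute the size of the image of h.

Computing x^27 mod 34 for each x (by repeated squaring, reducing mod 34 at every step), the values h(0), h(1), …, h(33) are: 0, 1, 8, 7, 30, 11, 22, 31, 2, 15, 20, 29, 6, 21, 10, 9, 16, 17, 18, 25, 24, 13, 28, 5, 14, 19, 32, 3, 12, 23, 4, 27, 26, 33.
Every element of ℤ/34ℤ appears exactly once in this list, so h is a bijection, and in particular surjective.
Since h is surjective, we read off the preimage of 5 from the same table: h(23) = 5, so h⁻¹(5) = 23.

23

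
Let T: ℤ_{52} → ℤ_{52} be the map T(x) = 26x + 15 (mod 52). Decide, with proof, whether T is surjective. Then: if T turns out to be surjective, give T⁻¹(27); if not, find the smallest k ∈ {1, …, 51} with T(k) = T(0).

Since gcd(26, 52) = 26, we have 26x ≡ 0 (mod 26) for all x, so T(x) ≡ 15 (mod 26).
But 0 ≢ 15 (mod 26), so 0 ∈ ℤ_{52} has no preimage. Therefore T is not surjective.
Since T is not surjective, we find the least positive k with T(k) = T(0): this means 26k ≡ 0 (mod 52), i.e. 52 ∣ 26k. Since gcd(26, 52) = 26, dividing through by 26 this holds exactly when 2 ∣ k.
The smallest positive such k is 2.

2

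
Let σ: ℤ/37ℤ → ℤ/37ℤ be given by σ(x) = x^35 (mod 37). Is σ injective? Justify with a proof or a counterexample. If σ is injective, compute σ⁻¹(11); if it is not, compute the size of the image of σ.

Since 37 is prime, the nonzero elements of ℤ/37ℤ form a cyclic group of order 36.
As gcd(35, 36) = 1, raising to the 35th power is a bijection on this group: if x_1^35 ≡ x_2^35 then (x_1x_2^{−1})^35 = 1, and the only element of order dividing gcd(35, 36) = 1 is 1, so x_1 = x_2.
With σ(0) = 0 this makes σ injective on all of ℤ/37ℤ, hence bijective (finite equal-size domain and codomain). In particular σ is injective.
Since σ is injective, we find the preimage of 11. The inverse of x ↦ x^35 on (ℤ/37ℤ)^× is x ↦ x^35, because 35·35 = 1225 = 34·36 + 1 ≡ 1 (mod 36) and x^{36} = 1 for x ≠ 0 (Fermat). So σ⁻¹(11) = 11^35 mod 37.
Repeated squaring mod 37: 11^1 ≡ 11, 11^2 ≡ 11² = 121 ≡ 10, 11^4 ≡ 10² = 100 ≡ 26, 11^8 ≡ 26² = 676 ≡ 10, 11^16 ≡ 10² = 100 ≡ 26, 11^32 ≡ 26² = 676 ≡ 10. Since 35 = 32 + 2 + 1, 11^35 ≡ 10·10·11: 10·10 = 100 ≡ 26, then 26·11 = 286 ≡ 27. So 11^35 ≡ 27 (mod 37).
Hence σ⁻¹(11) = 27.

27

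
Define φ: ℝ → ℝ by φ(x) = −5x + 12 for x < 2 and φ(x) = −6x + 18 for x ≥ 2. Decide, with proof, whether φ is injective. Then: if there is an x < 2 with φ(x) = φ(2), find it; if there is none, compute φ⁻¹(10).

Both pieces are strictly decreasing (slopes −5 and −6), so each is injective on its own interval.
The left piece maps (−∞, 2) onto (2, ∞); the right piece maps [2, ∞) onto (−∞, 6].
These images overlap. In particular φ(2) = 6 (right piece), and solving −5x + 12 = 6 on the left piece gives x = 6/5 < 2.
So φ(6/5) = φ(2) with 6/5 ≠ 2, and φ is not injective. This x = 6/5 is the requested value below 2.

6/5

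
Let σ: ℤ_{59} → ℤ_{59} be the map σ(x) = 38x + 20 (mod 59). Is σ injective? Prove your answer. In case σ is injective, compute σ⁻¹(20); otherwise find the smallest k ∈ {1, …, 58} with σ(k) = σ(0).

By definition, injectivity means: for all s, t in the domain, σ(s) = σ(t) implies s = t.
If σ(s) = σ(t), then 38s ≡ 38t (mod 59). Because gcd(38, 59) = 1, we may cancel 38 to get s ≡ t (mod 59).
So σ is injective.
We now compute 38⁻¹ mod 59 explicitly. Euclid's algorithm: 59 = 1·38 + 21, 38 = 1·21 + 17, 21 = 1·17 + 4, 17 = 4·4 + 1; back-substituting gives 1 = 14·38 − 9·59, so 38⁻¹ ≡ 14 (mod 59).
Since σ is injective, we compute σ⁻¹(20): solve 38x + 20 ≡ 20 (mod 59), i.e. 38x ≡ 0 (mod 59).
Multiplying by 38⁻¹ = 14 gives x ≡ 14·0 = 0 ≡ 0 (mod 59).
Check: σ(0) = 38·0 + 20 = 20 ≡ 20 (mod 59).

0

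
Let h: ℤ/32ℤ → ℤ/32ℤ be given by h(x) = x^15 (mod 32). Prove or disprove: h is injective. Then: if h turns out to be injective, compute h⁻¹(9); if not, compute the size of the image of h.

h(0) = 0^15 = 0.
h(2): Repeated squaring mod 32: 2^1 ≡ 2, 2^2 ≡ 2² = 4, 2^4 ≡ 4² = 16, 2^8 ≡ 16² = 256 ≡ 0. Since 15 = 8 + 4 + 2 + 1, 2^15 ≡ 0·16·4·2: 0·16 = 0, then 0·4 = 0, then 0·2 = 0. So 2^15 ≡ 0 (mod 32).
So h(0) = h(2) = 0 while 0 ≠ 2, hence h is not injective.
Since h is not injective, we determine |image(h)|. Computing x^15 mod 32 for each x (by repeated squaring, reducing mod 32 at every step), the values h(0), h(1), …, h(31) are: 0, 1, 0, 11, 0, 13, 0, 23, 0, 25, 0, 3, 0, 5, 0, 15, 0, 17, 0, 27, 0, 29, 0, 7, 0, 9, 0, 19, 0, 21, 0, 31.
The distinct values are {0, 1, 3, 5, 7, 9, 11, 13, 15, 17, 19, 21, 23, 25, 27, 29, 31}; there are 17 of them.

17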